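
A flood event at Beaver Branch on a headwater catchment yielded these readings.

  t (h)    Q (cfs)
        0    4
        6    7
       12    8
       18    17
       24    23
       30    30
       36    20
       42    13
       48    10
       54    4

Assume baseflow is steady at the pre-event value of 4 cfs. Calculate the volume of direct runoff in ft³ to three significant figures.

V ≈ 2.07 × 10^6 ft³

Direct-runoff ordinates (Q − Q_b): 0.0, 3.0, 4.0, 13.0, 19.0, 26.0, 16.0, 9.0, 6.0, 0.0 cfs.
ΣQ_DR = 96.00 cfs.
With Δt = 6 h = 21600 s, V = ΣQ_DR · Δt = 96.00 × 21600 = 2.07 × 10^6 ft³.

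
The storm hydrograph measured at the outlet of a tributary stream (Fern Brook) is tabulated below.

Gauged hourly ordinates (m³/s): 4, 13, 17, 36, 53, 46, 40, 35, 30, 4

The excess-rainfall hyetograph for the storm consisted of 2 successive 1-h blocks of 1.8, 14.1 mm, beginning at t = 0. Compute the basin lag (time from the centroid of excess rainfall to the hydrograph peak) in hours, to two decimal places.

Centroid of excess rainfall: t_c = Σ P_i·t̄_i / ΣP_i = 1.3868 h (block centres at 0.5, 1.5 h).
Hydrograph peak occurs at t = 4 h, so basin lag t_L = 4 − 1.3868 = 2.61 h.

t_L ≈ 2.61 h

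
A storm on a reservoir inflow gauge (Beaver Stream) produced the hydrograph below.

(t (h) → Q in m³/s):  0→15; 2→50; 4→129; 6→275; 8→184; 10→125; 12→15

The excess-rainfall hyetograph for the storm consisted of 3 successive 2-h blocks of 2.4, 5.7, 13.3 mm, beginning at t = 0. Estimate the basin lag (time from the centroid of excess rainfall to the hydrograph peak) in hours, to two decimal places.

t_L ≈ 1.98 h

Centroid of excess rainfall: t_c = Σ P_i·t̄_i / ΣP_i = 4.0187 h (block centres at 1, 3, 5 h).
Hydrograph peak occurs at t = 6 h, so basin lag t_L = 6 − 4.0187 = 1.98 h.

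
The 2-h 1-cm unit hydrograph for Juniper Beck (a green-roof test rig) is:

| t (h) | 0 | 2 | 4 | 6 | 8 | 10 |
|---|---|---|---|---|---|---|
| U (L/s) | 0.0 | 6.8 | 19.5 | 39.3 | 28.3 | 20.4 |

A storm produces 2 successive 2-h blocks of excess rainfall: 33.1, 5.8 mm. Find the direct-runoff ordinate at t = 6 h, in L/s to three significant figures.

By discrete convolution, Q_j = Σ (P_i / 10 mm) · U_{j−i}.
At t = 6 h (j=3): Q = (33.1/10)·39.3 + (5.8/10)·19.5 = 141 L/s.

Q ≈ 141 L/s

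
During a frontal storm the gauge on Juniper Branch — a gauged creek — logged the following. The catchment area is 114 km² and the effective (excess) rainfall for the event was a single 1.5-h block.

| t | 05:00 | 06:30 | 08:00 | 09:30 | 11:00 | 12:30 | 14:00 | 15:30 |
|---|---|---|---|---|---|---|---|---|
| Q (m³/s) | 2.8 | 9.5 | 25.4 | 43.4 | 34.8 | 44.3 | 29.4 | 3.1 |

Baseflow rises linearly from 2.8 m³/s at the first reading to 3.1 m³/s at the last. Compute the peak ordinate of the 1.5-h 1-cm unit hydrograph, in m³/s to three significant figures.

U_p ≈ 51.5 m³/s

Direct runoff: 0.00, 6.66, 22.51, 40.47, 31.83, 41.29, 26.34, 0.00 m³/s; ΣQ_DR = 169.1 m³/s, peak = 41.29 m³/s.
Runoff depth d = ΣQ_DR·Δt / A = 169.1 × 5400 / (114 km²) = 8.010 mm.
The 1-cm UH is the DRH scaled by (10 mm)/d, so U_p = 41.29 × 10/8.010 = 51.5 m³/s.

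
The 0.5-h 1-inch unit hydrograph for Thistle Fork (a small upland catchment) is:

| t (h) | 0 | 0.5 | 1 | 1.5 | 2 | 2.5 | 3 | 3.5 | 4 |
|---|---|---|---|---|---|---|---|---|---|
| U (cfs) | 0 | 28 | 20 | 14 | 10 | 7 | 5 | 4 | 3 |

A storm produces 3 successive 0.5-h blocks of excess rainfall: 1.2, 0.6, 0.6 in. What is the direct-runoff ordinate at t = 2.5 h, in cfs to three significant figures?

By discrete convolution, Q_j = Σ (P_i / 1 in) · U_{j−i}.
At t = 2.5 h (j=5): Q = (1.2/1)·7 + (0.6/1)·10 + (0.6/1)·14 = 22.8 cfs.

Q ≈ 22.8 cfs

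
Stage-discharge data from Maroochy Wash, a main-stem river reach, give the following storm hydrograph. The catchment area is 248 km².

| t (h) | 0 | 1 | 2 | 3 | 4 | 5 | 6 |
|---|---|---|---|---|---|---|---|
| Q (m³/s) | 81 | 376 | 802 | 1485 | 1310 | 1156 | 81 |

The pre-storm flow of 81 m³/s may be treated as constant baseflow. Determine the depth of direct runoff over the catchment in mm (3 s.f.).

d ≈ 68.6 mm

Direct runoff: 0.0, 295.0, 721.0, 1404.0, 1229.0, 1075.0, 0.0 m³/s; ΣQ_DR = 4724 m³/s.
V = ΣQ_DR · Δt = 4724 × 3600 s = 1.701 × 10^7 m³.
Over A = 248 km², depth = V / A = 68.6 mm.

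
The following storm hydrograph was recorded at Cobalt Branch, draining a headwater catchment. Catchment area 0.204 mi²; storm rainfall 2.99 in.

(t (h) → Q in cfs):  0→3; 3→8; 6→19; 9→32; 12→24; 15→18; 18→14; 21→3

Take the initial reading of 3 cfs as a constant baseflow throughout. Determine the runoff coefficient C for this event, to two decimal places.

C ≈ 0.74

ΣQ_DR = 97.00 cfs; V = ΣQ_DR·Δt = 1.048 × 10^6 ft³.
Runoff depth d = V / A = 2.210 in.
C = d / P = 2.210 / 2.99 = 0.74.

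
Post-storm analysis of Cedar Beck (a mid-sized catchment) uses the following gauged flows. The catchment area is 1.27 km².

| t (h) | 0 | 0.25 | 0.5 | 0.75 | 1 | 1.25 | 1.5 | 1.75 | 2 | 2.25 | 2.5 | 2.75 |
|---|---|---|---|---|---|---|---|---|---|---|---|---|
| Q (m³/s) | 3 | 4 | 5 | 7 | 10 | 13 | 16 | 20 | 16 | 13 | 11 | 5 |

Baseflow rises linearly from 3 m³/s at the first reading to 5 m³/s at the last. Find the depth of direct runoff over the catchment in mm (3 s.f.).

Direct runoff: 0.00, 0.82, 1.64, 3.45, 6.27, 9.09, 11.91, 15.73, 11.55, 8.36, 6.18, 0.00 m³/s; ΣQ_DR = 75.00 m³/s.
V = ΣQ_DR · Δt = 75.00 × 900 s = 67500 m³.
Over A = 1.27 km², depth = V / A = 53.1 mm.

d ≈ 53.1 mm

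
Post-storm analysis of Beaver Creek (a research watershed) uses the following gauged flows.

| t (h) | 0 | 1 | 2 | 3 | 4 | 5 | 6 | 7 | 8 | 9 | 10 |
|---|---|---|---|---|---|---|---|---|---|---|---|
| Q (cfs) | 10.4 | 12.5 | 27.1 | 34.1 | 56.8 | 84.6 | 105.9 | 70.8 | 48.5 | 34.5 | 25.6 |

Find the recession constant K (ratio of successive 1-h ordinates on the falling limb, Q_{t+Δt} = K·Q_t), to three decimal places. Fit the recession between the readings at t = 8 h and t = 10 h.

K ≈ 0.727

Using the recession-limb readings at t = 8 h and t = 10 h: Q falls from 48.5 to 25.6 cfs over 2 intervals.
K = (Q₂/Q₁)^(1/2) = (25.6/48.5)^(1/2) = 0.727.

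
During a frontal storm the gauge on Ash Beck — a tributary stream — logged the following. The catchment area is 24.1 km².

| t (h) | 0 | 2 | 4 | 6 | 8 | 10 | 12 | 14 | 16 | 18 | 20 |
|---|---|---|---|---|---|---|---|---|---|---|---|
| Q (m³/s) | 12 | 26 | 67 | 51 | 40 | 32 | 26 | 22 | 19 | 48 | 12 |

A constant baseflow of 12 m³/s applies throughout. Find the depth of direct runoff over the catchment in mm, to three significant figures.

Direct runoff: 0.0, 14.0, 55.0, 39.0, 28.0, 20.0, 14.0, 10.0, 7.0, 36.0, 0.0 m³/s; ΣQ_DR = 223.0 m³/s.
V = ΣQ_DR · Δt = 223.0 × 7200 s = 1.606 × 10^6 m³.
Over A = 24.1 km², depth = V / A = 66.6 mm.

d ≈ 66.6 mm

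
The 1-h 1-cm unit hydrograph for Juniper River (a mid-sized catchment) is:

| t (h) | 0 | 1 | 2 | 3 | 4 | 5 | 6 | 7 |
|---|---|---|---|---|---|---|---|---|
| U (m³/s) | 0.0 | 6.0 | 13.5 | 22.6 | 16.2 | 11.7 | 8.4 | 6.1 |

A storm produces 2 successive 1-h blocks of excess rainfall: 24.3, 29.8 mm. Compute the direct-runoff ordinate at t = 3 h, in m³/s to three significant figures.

By discrete convolution, Q_j = Σ (P_i / 10 mm) · U_{j−i}.
At t = 3 h (j=3): Q = (24.3/10)·22.6 + (29.8/10)·13.5 = 95.1 m³/s.

Q ≈ 95.1 m³/s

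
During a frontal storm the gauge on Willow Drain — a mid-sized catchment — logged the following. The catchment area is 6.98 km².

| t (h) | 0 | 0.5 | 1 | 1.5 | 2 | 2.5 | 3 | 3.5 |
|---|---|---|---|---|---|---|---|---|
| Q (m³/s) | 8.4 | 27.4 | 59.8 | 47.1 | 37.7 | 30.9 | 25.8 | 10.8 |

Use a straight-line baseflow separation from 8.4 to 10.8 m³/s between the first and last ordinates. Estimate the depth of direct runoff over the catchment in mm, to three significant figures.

Direct runoff: 0.00, 18.66, 50.71, 37.67, 27.93, 20.79, 15.34, 0.00 m³/s; ΣQ_DR = 171.1 m³/s.
V = ΣQ_DR · Δt = 171.1 × 1800 s = 3.080 × 10^5 m³.
Over A = 6.98 km², depth = V / A = 44.1 mm.

d ≈ 44.1 mm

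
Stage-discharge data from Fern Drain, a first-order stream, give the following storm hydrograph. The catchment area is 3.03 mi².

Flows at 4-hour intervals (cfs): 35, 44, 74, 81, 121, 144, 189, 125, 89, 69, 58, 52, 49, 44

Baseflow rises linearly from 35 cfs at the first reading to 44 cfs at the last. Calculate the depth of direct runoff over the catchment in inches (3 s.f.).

d ≈ 1.27 in

Direct runoff: 0.00, 8.31, 37.62, 43.92, 83.23, 105.54, 149.85, 85.15, 48.46, 27.77, 16.08, 9.38, 5.69, 0.00 cfs; ΣQ_DR = 621.0 cfs.
V = ΣQ_DR · Δt = 621.0 × 14400 s = 8.942 × 10^6 ft³.
Over A = 3.03 mi², depth = V / A = 1.27 in.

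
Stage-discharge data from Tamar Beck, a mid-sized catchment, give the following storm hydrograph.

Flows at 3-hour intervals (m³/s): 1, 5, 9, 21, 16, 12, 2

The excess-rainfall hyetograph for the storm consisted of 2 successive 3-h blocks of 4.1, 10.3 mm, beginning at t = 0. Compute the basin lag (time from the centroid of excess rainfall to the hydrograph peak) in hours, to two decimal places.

t_L ≈ 5.35 h

Centroid of excess rainfall: t_c = Σ P_i·t̄_i / ΣP_i = 3.6458 h (block centres at 1.5, 4.5 h).
Hydrograph peak occurs at t = 9 h, so basin lag t_L = 9 − 3.6458 = 5.35 h.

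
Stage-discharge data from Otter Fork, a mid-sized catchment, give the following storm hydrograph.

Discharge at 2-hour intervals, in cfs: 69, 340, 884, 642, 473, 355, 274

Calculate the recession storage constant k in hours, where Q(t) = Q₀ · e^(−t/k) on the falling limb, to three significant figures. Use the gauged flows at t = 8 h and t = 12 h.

k ≈ 7.33 h

On the falling limb, Q drops from 473 to 274 cfs between t = 8 h and t = 12 h (Δt = 4 h).
k = −Δt / ln(Q₂/Q₁) = −4 / ln(274/473) = 7.33 h.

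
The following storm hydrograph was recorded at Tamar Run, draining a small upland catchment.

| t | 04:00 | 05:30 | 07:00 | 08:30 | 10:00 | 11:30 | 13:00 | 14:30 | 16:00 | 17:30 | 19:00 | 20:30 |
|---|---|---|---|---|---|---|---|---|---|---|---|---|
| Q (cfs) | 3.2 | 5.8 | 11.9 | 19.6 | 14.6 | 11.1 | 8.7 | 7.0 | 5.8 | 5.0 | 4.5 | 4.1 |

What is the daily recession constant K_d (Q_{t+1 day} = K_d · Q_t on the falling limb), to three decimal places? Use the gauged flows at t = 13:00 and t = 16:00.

K_d ≈ 0.039

Between t = 13:00 and t = 16:00 the flow falls from 8.7 to 5.8 cfs over 2×1.5 h = 3 h.
Per-interval ratio K = (5.8/8.7)^(1/2) = 0.8165; K_d = K^(24/1.5) = 0.039.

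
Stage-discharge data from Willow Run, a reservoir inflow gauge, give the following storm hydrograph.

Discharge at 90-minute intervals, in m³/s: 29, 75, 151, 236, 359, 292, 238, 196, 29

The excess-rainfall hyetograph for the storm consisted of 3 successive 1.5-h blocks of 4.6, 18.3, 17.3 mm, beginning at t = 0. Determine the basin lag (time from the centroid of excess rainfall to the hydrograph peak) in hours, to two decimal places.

t_L ≈ 3.28 h

Centroid of excess rainfall: t_c = Σ P_i·t̄_i / ΣP_i = 2.7239 h (block centres at 0.75, 2.25, 3.75 h).
Hydrograph peak occurs at t = 6 h, so basin lag t_L = 6 − 2.7239 = 3.28 h.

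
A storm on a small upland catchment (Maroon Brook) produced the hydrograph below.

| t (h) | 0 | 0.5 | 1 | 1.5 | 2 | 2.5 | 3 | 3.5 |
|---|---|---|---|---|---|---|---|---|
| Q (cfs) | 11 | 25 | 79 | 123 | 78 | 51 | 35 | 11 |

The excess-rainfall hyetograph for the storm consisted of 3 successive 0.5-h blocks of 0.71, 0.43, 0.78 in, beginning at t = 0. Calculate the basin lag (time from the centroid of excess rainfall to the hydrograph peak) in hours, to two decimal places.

t_L ≈ 0.73 h

Centroid of excess rainfall: t_c = Σ P_i·t̄_i / ΣP_i = 0.7682 h (block centres at 0.25, 0.75, 1.25 h).
Hydrograph peak occurs at t = 1.5 h, so basin lag t_L = 1.5 − 0.7682 = 0.73 h.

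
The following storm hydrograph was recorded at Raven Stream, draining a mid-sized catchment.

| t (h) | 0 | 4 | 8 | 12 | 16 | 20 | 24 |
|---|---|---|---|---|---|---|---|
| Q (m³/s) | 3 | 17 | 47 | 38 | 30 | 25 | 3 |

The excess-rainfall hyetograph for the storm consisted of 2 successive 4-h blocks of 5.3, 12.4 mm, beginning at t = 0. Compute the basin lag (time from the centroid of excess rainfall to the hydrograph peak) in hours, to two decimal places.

t_L ≈ 3.20 h

Centroid of excess rainfall: t_c = Σ P_i·t̄_i / ΣP_i = 4.8023 h (block centres at 2, 6 h).
Hydrograph peak occurs at t = 8 h, so basin lag t_L = 8 − 4.8023 = 3.20 h.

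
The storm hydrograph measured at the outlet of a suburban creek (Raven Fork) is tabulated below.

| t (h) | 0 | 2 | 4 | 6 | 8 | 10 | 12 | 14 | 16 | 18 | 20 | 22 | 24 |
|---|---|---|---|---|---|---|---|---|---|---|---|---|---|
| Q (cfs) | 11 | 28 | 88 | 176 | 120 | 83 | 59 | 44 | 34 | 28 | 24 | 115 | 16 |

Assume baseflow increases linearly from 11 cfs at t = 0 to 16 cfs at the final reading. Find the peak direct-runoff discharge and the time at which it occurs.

Q_p = 163.75 cfs at t = 6 h

Subtracting baseflow gives direct-runoff ordinates: 0.00, 16.58, 76.17, 163.75, 107.33, 69.92, 45.50, 30.08, 19.67, 13.25, 8.83, 99.42, 0.00 cfs.
The maximum is 163.75 cfs, occurring at the reading for t = 6 h.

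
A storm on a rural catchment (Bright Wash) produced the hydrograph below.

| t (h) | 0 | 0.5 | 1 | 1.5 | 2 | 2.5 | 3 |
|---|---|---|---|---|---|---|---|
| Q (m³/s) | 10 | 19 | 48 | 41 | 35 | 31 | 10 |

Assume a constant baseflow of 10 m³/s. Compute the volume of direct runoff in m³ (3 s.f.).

V ≈ 2.23 × 10^5 m³

Direct-runoff ordinates (Q − Q_b): 0.0, 9.0, 38.0, 31.0, 25.0, 21.0, 0.0 m³/s.
ΣQ_DR = 124.0 m³/s.
With Δt = 0.5 h = 1800 s, V = ΣQ_DR · Δt = 124.0 × 1800 = 2.23 × 10^5 m³.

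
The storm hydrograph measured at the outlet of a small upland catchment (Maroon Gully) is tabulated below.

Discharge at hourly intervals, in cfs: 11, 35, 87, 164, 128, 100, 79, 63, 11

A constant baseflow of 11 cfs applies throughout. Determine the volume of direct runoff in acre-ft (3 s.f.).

V ≈ 47.9 acre-ft

Direct-runoff ordinates (Q − Q_b): 0.0, 24.0, 76.0, 153.0, 117.0, 89.0, 68.0, 52.0, 0.0 cfs.
ΣQ_DR = 579.0 cfs.
With Δt = 1 h = 3600 s, V = ΣQ_DR · Δt = 579.0 × 3600 = 2.08 × 10^6 ft³ = 47.9 acre-ft.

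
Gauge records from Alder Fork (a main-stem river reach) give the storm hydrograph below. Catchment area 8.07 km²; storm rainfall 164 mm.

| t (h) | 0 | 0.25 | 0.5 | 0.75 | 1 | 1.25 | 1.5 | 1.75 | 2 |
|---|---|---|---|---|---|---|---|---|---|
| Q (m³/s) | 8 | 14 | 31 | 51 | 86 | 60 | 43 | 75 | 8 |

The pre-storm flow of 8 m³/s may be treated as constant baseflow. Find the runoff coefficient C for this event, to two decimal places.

ΣQ_DR = 304.0 m³/s; V = ΣQ_DR·Δt = 2.736 × 10^5 m³.
Runoff depth d = V / A = 33.90 mm.
C = d / P = 33.90 / 164 = 0.21.

C ≈ 0.21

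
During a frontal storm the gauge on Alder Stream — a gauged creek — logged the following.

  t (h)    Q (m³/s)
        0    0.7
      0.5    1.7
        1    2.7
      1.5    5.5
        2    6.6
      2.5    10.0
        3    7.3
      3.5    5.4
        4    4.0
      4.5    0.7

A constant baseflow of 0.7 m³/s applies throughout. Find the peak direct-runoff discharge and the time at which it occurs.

Subtracting baseflow gives direct-runoff ordinates: 0.0, 1.0, 2.0, 4.8, 5.9, 9.3, 6.6, 4.7, 3.3, 0.0 m³/s.
The maximum is 9.3 m³/s, occurring at the reading for t = 2.5 h.

Q_p = 9.3 m³/s at t = 2.5 h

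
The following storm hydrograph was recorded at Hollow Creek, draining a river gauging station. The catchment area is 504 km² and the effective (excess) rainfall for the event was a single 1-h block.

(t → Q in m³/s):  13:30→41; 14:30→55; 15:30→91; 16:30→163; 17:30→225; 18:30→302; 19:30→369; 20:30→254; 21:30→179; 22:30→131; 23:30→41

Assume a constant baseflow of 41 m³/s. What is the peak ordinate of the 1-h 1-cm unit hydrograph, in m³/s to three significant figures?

Direct runoff: 0.0, 14.0, 50.0, 122.0, 184.0, 261.0, 328.0, 213.0, 138.0, 90.0, 0.0 m³/s; ΣQ_DR = 1400 m³/s, peak = 328.0 m³/s.
Runoff depth d = ΣQ_DR·Δt / A = 1400 × 3600 / (504 km²) = 10.00 mm.
The 1-cm UH is the DRH scaled by (10 mm)/d, so U_p = 328.0 × 10/10.00 = 328 m³/s.

U_p ≈ 328 m³/s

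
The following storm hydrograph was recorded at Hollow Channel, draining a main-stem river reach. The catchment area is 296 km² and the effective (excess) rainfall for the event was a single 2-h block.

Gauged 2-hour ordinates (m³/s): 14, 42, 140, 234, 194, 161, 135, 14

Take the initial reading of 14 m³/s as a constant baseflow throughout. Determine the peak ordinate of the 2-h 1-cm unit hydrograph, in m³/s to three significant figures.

U_p ≈ 110 m³/s

Direct runoff: 0.0, 28.0, 126.0, 220.0, 180.0, 147.0, 121.0, 0.0 m³/s; ΣQ_DR = 822.0 m³/s, peak = 220.0 m³/s.
Runoff depth d = ΣQ_DR·Δt / A = 822.0 × 7200 / (296 km²) = 19.99 mm.
The 1-cm UH is the DRH scaled by (10 mm)/d, so U_p = 220.0 × 10/19.99 = 110 m³/s.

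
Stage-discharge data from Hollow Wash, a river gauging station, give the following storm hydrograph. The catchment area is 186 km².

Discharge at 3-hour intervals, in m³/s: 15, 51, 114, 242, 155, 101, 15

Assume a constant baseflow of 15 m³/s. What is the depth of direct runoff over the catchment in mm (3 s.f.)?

d ≈ 34.1 mm

Direct runoff: 0.0, 36.0, 99.0, 227.0, 140.0, 86.0, 0.0 m³/s; ΣQ_DR = 588.0 m³/s.
V = ΣQ_DR · Δt = 588.0 × 10800 s = 6.350 × 10^6 m³.
Over A = 186 km², depth = V / A = 34.1 mm.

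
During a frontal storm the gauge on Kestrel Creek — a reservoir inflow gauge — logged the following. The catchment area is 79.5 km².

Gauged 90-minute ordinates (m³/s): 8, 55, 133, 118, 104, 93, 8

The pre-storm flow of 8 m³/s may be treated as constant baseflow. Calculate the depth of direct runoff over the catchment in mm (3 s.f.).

d ≈ 31.4 mm

Direct runoff: 0.0, 47.0, 125.0, 110.0, 96.0, 85.0, 0.0 m³/s; ΣQ_DR = 463.0 m³/s.
V = ΣQ_DR · Δt = 463.0 × 5400 s = 2.500 × 10^6 m³.
Over A = 79.5 km², depth = V / A = 31.4 mm.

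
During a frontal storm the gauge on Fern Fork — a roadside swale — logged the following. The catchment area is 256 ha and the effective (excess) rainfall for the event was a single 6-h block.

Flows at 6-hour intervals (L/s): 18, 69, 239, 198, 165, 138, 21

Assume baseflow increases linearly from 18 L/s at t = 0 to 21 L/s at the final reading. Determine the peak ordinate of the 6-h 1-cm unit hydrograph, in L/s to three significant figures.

U_p ≈ 366 L/s

Direct runoff: 0.00, 50.50, 220.00, 178.50, 145.00, 117.50, 0.00 L/s; ΣQ_DR = 711.5 L/s, peak = 220.00 L/s.
Runoff depth d = ΣQ_DR·Δt / A = 711.5 × 21600 / (256 ha) = 6.003 mm.
The 1-cm UH is the DRH scaled by (10 mm)/d, so U_p = 220.00 × 10/6.003 = 366 L/s.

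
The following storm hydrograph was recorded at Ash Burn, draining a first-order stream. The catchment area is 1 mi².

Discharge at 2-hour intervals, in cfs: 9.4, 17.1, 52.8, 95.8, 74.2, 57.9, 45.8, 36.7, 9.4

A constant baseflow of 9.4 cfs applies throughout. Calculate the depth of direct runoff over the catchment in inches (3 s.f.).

Direct runoff: 0.0, 7.7, 43.4, 86.4, 64.8, 48.5, 36.4, 27.3, 0.0 cfs; ΣQ_DR = 314.5 cfs.
V = ΣQ_DR · Δt = 314.5 × 7200 s = 2.264 × 10^6 ft³.
Over A = 1 mi², depth = V / A = 0.975 in.

d ≈ 0.975 in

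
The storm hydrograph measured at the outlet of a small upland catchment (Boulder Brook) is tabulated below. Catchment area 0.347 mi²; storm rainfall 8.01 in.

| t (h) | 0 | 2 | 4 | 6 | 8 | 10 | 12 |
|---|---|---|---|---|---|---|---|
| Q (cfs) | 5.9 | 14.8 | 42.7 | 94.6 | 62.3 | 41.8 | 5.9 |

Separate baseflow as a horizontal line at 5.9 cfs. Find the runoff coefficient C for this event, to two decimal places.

C ≈ 0.25

ΣQ_DR = 226.7 cfs; V = ΣQ_DR·Δt = 1.632 × 10^6 ft³.
Runoff depth d = V / A = 2.025 in.
C = d / P = 2.025 / 8.01 = 0.25.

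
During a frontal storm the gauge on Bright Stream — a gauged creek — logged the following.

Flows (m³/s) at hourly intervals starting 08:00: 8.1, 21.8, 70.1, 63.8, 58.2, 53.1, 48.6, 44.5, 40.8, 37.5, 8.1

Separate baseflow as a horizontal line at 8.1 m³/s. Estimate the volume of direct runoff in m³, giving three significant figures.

Direct-runoff ordinates (Q − Q_b): 0.0, 13.7, 62.0, 55.7, 50.1, 45.0, 40.5, 36.4, 32.7, 29.4, 0.0 m³/s.
ΣQ_DR = 365.5 m³/s.
With Δt = 1 h = 3600 s, V = ΣQ_DR · Δt = 365.5 × 3600 = 1.32 × 10^6 m³.

V ≈ 1.32 × 10^6 m³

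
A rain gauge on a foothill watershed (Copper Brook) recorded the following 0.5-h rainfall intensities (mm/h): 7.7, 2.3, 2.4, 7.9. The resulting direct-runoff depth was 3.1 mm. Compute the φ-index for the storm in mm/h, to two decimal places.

Only the 2 blocks with intensity above φ contribute runoff: 7.7, 7.9 mm/h.
Σ(I−φ)·Δt = d  ⇒  (7.7+7.9 − 2φ)·0.5 = 3.1
φ = (15.60 − 3.1/0.5) / 2 = 4.70 mm/h.

φ ≈ 4.70 mm/h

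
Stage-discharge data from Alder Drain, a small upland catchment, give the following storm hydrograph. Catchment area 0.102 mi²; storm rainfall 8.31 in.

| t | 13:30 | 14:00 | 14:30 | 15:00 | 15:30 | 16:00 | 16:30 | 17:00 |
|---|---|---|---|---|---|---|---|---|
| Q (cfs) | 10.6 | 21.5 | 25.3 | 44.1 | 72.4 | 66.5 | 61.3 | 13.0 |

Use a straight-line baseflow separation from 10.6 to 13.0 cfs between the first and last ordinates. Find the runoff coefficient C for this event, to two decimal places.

ΣQ_DR = 220.3 cfs; V = ΣQ_DR·Δt = 3.965 × 10^5 ft³.
Runoff depth d = V / A = 1.673 in.
C = d / P = 1.673 / 8.31 = 0.20.

C ≈ 0.20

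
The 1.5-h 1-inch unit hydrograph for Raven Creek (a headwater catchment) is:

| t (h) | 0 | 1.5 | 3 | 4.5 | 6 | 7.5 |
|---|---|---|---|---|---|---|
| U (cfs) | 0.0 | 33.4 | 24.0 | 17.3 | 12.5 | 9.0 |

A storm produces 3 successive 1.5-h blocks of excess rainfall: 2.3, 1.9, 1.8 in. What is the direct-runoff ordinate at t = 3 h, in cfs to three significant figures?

By discrete convolution, Q_j = Σ (P_i / 1 in) · U_{j−i}.
At t = 3 h (j=2): Q = (2.3/1)·24.0 + (1.9/1)·33.4 + (1.8/1)·0.0 = 119 cfs.

Q ≈ 119 cfs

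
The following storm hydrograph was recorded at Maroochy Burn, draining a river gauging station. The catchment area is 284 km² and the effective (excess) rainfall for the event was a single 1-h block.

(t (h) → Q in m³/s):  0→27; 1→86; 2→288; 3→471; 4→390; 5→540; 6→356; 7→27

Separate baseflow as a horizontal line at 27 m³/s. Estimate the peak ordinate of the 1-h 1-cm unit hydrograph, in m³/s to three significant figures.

Direct runoff: 0.0, 59.0, 261.0, 444.0, 363.0, 513.0, 329.0, 0.0 m³/s; ΣQ_DR = 1969 m³/s, peak = 513.0 m³/s.
Runoff depth d = ΣQ_DR·Δt / A = 1969 × 3600 / (284 km²) = 24.96 mm.
The 1-cm UH is the DRH scaled by (10 mm)/d, so U_p = 513.0 × 10/24.96 = 206 m³/s.

U_p ≈ 206 m³/s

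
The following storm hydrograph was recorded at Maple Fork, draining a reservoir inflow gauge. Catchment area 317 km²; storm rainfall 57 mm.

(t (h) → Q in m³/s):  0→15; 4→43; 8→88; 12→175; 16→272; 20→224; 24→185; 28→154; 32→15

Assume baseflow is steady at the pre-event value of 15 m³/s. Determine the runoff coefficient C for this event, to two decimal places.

C ≈ 0.83

ΣQ_DR = 1036 m³/s; V = ΣQ_DR·Δt = 1.492 × 10^7 m³.
Runoff depth d = V / A = 47.06 mm.
C = d / P = 47.06 / 57 = 0.83.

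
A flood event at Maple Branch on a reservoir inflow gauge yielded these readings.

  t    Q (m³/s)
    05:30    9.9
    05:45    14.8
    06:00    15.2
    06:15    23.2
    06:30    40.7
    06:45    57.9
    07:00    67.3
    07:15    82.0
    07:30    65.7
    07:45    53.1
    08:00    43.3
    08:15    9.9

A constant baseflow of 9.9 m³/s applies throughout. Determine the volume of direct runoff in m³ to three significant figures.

V ≈ 3.28 × 10^5 m³

Direct-runoff ordinates (Q − Q_b): 0.0, 4.9, 5.3, 13.3, 30.8, 48.0, 57.4, 72.1, 55.8, 43.2, 33.4, 0.0 m³/s.
ΣQ_DR = 364.2 m³/s.
With Δt = 0.25 h = 900 s, V = ΣQ_DR · Δt = 364.2 × 900 = 3.28 × 10^5 m³.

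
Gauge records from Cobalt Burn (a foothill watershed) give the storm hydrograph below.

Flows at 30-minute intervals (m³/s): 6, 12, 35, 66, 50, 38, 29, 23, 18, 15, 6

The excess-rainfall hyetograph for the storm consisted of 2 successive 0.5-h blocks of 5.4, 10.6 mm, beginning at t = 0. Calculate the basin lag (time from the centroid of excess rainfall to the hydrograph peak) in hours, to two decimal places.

Centroid of excess rainfall: t_c = Σ P_i·t̄_i / ΣP_i = 0.5812 h (block centres at 0.25, 0.75 h).
Hydrograph peak occurs at t = 1.5 h, so basin lag t_L = 1.5 − 0.5812 = 0.92 h.

t_L ≈ 0.92 h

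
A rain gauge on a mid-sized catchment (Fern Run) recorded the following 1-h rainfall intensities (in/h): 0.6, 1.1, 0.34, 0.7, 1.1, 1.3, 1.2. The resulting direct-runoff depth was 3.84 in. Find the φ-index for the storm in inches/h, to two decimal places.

φ ≈ 0.36 in/h

Only the 6 blocks with intensity above φ contribute runoff: 0.6, 1.1, 0.7, 1.1, 1.3, 1.2 in/h.
Σ(I−φ)·Δt = d  ⇒  (0.6+1.1+0.7+1.1+1.3+1.2 − 6φ)·1 = 3.84
φ = (6.000 − 3.84/1) / 6 = 0.36 in/h.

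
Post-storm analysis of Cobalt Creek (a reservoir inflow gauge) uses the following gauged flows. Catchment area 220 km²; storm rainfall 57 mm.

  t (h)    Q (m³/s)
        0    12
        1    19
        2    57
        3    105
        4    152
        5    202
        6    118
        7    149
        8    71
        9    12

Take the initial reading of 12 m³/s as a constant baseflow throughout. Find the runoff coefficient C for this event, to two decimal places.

ΣQ_DR = 777.0 m³/s; V = ΣQ_DR·Δt = 2.797 × 10^6 m³.
Runoff depth d = V / A = 12.71 mm.
C = d / P = 12.71 / 57 = 0.22.

C ≈ 0.22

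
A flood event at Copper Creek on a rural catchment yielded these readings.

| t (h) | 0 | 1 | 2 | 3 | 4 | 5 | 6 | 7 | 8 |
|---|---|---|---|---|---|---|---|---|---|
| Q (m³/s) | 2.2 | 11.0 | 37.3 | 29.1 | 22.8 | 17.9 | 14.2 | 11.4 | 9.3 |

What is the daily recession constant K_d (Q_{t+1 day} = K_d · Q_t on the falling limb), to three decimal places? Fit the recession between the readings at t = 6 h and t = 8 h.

K_d ≈ 0.006

Between t = 6 h and t = 8 h the flow falls from 14.2 to 9.3 m³/s over 2×1 h = 2 h.
Per-interval ratio K = (9.3/14.2)^(1/2) = 0.8093; K_d = K^(24/1) = 0.006.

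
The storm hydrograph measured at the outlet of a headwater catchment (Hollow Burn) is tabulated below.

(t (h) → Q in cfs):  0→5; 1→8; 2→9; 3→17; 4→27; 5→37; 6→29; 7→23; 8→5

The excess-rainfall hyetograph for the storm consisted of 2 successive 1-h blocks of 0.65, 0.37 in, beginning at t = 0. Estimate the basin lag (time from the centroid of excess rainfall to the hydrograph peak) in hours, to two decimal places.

t_L ≈ 4.14 h

Centroid of excess rainfall: t_c = Σ P_i·t̄_i / ΣP_i = 0.8627 h (block centres at 0.5, 1.5 h).
Hydrograph peak occurs at t = 5 h, so basin lag t_L = 5 − 0.8627 = 4.14 h.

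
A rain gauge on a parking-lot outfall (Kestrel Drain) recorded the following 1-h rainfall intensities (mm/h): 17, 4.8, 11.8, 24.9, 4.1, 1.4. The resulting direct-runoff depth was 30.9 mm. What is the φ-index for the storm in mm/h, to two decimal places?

φ ≈ 7.60 mm/h

Only the 3 blocks with intensity above φ contribute runoff: 17, 11.8, 24.9 mm/h.
Σ(I−φ)·Δt = d  ⇒  (17+11.8+24.9 − 3φ)·1 = 30.9
φ = (53.70 − 30.9/1) / 3 = 7.60 mm/h.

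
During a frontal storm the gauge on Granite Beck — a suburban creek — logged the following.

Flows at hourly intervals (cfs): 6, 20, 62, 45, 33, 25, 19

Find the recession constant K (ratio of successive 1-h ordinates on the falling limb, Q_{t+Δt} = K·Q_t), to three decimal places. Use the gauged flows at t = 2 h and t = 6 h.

Using the recession-limb readings at t = 2 h and t = 6 h: Q falls from 62 to 19 cfs over 4 intervals.
K = (Q₂/Q₁)^(1/4) = (19/62)^(1/4) = 0.744.

K ≈ 0.744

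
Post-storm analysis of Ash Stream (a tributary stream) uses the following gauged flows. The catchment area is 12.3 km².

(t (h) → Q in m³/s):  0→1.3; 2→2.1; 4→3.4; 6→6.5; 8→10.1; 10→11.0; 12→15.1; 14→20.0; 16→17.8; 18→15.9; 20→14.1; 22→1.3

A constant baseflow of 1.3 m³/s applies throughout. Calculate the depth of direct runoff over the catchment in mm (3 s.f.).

d ≈ 60.3 mm

Direct runoff: 0.0, 0.8, 2.1, 5.2, 8.8, 9.7, 13.8, 18.7, 16.5, 14.6, 12.8, 0.0 m³/s; ΣQ_DR = 103.0 m³/s.
V = ΣQ_DR · Δt = 103.0 × 7200 s = 7.416 × 10^5 m³.
Over A = 12.3 km², depth = V / A = 60.3 mm.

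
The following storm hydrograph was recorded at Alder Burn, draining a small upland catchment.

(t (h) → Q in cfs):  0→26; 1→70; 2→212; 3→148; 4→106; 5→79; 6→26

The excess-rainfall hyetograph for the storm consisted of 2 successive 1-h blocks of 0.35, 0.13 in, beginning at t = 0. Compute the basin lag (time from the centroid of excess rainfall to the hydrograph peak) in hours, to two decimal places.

t_L ≈ 1.23 h

Centroid of excess rainfall: t_c = Σ P_i·t̄_i / ΣP_i = 0.7708 h (block centres at 0.5, 1.5 h).
Hydrograph peak occurs at t = 2 h, so basin lag t_L = 2 − 0.7708 = 1.23 h.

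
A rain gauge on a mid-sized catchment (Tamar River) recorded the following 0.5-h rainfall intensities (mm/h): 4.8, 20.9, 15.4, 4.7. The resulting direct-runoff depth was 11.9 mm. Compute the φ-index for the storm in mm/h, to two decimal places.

Only the 2 blocks with intensity above φ contribute runoff: 20.9, 15.4 mm/h.
Σ(I−φ)·Δt = d  ⇒  (20.9+15.4 − 2φ)·0.5 = 11.9
φ = (36.30 − 11.9/0.5) / 2 = 6.25 mm/h.

φ ≈ 6.25 mm/h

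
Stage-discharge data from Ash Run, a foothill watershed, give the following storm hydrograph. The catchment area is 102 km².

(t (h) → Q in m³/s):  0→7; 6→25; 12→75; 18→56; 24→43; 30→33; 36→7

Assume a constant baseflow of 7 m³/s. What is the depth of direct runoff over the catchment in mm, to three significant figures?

d ≈ 41.7 mm

Direct runoff: 0.0, 18.0, 68.0, 49.0, 36.0, 26.0, 0.0 m³/s; ΣQ_DR = 197.0 m³/s.
V = ΣQ_DR · Δt = 197.0 × 21600 s = 4.255 × 10^6 m³.
Over A = 102 km², depth = V / A = 41.7 mm.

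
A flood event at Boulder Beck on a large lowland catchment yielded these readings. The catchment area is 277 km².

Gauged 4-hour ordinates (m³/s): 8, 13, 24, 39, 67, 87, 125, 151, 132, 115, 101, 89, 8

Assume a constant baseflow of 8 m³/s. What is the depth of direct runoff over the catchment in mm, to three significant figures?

d ≈ 44.4 mm

Direct runoff: 0.0, 5.0, 16.0, 31.0, 59.0, 79.0, 117.0, 143.0, 124.0, 107.0, 93.0, 81.0, 0.0 m³/s; ΣQ_DR = 855.0 m³/s.
V = ΣQ_DR · Δt = 855.0 × 14400 s = 1.231 × 10^7 m³.
Over A = 277 km², depth = V / A = 44.4 mm.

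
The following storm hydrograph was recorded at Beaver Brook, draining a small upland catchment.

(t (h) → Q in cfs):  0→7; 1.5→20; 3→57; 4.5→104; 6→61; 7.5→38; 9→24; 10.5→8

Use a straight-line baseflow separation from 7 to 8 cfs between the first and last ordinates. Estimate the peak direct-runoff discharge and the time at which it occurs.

Subtracting baseflow gives direct-runoff ordinates: 0.00, 12.86, 49.71, 96.57, 53.43, 30.29, 16.14, 0.00 cfs.
The maximum is 96.57 cfs, occurring at the reading for t = 4.5 h.

Q_p = 96.57 cfs at t = 4.5 h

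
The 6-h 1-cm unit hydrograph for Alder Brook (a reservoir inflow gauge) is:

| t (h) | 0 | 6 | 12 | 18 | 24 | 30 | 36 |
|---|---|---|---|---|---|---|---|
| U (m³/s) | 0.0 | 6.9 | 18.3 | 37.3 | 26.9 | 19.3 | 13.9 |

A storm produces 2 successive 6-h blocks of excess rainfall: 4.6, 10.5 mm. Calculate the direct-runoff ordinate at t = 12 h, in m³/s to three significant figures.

By discrete convolution, Q_j = Σ (P_i / 10 mm) · U_{j−i}.
At t = 12 h (j=2): Q = (4.6/10)·18.3 + (10.5/10)·6.9 = 15.7 m³/s.

Q ≈ 15.7 m³/s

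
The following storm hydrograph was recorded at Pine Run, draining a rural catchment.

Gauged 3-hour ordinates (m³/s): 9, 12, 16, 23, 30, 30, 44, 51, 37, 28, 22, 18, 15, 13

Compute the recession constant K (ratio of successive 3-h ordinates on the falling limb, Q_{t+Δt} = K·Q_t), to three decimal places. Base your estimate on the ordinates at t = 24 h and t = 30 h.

Using the recession-limb readings at t = 24 h and t = 30 h: Q falls from 37 to 22 m³/s over 2 intervals.
K = (Q₂/Q₁)^(1/2) = (22/37)^(1/2) = 0.771.

K ≈ 0.771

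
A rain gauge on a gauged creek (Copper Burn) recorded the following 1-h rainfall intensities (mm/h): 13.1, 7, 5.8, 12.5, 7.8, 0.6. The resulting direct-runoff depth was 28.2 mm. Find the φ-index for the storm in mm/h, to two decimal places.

φ ≈ 3.60 mm/h

Only the 5 blocks with intensity above φ contribute runoff: 13.1, 7, 5.8, 12.5, 7.8 mm/h.
Σ(I−φ)·Δt = d  ⇒  (13.1+7+5.8+12.5+7.8 − 5φ)·1 = 28.2
φ = (46.20 − 28.2/1) / 5 = 3.60 mm/h.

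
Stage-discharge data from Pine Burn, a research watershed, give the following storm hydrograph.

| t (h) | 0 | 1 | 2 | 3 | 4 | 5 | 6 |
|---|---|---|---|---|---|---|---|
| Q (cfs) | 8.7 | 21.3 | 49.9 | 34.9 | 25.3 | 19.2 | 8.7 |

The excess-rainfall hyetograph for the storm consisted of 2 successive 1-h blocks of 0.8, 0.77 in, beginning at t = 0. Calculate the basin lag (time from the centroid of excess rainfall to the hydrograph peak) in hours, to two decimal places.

t_L ≈ 1.01 h

Centroid of excess rainfall: t_c = Σ P_i·t̄_i / ΣP_i = 0.9904 h (block centres at 0.5, 1.5 h).
Hydrograph peak occurs at t = 2 h, so basin lag t_L = 2 − 0.9904 = 1.01 h.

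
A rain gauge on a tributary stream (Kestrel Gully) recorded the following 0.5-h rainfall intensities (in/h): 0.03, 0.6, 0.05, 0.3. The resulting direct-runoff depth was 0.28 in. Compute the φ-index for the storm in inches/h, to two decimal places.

Only the 2 blocks with intensity above φ contribute runoff: 0.6, 0.3 in/h.
Σ(I−φ)·Δt = d  ⇒  (0.6+0.3 − 2φ)·0.5 = 0.28
φ = (0.9000 − 0.28/0.5) / 2 = 0.17 in/h.

φ ≈ 0.17 in/h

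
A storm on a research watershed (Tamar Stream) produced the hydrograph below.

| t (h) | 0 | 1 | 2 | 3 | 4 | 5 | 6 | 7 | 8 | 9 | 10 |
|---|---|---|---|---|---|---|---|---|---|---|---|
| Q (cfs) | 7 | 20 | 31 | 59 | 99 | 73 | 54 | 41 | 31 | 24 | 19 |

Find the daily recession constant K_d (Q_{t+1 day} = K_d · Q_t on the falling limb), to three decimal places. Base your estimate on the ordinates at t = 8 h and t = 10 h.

Between t = 8 h and t = 10 h the flow falls from 31 to 19 cfs over 2×1 h = 2 h.
Per-interval ratio K = (19/31)^(1/2) = 0.7829; K_d = K^(24/1) = 0.003.

K_d ≈ 0.003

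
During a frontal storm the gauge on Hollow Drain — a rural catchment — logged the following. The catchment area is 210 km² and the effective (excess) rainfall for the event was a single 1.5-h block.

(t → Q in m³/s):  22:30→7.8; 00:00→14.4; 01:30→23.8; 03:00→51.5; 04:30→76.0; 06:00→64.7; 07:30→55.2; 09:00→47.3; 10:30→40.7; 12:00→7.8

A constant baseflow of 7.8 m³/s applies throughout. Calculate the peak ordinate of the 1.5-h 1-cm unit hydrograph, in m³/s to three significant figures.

Direct runoff: 0.0, 6.6, 16.0, 43.7, 68.2, 56.9, 47.4, 39.5, 32.9, 0.0 m³/s; ΣQ_DR = 311.2 m³/s, peak = 68.2 m³/s.
Runoff depth d = ΣQ_DR·Δt / A = 311.2 × 5400 / (210 km²) = 8.002 mm.
The 1-cm UH is the DRH scaled by (10 mm)/d, so U_p = 68.2 × 10/8.002 = 85.2 m³/s.

U_p ≈ 85.2 m³/s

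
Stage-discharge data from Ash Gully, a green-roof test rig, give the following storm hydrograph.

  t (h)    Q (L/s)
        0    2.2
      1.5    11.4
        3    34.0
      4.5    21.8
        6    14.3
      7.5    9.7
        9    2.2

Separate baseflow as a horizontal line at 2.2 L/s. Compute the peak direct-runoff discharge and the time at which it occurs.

Q_p = 31.8 L/s at t = 3 h

Subtracting baseflow gives direct-runoff ordinates: 0.0, 9.2, 31.8, 19.6, 12.1, 7.5, 0.0 L/s.
The maximum is 31.8 L/s, occurring at the reading for t = 3 h.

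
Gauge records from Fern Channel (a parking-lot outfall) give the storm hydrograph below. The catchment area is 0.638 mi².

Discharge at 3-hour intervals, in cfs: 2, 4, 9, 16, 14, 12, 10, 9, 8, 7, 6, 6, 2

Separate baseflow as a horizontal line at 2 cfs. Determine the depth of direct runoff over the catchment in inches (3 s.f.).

Direct runoff: 0.0, 2.0, 7.0, 14.0, 12.0, 10.0, 8.0, 7.0, 6.0, 5.0, 4.0, 4.0, 0.0 cfs; ΣQ_DR = 79.00 cfs.
V = ΣQ_DR · Δt = 79.00 × 10800 s = 8.532 × 10^5 ft³.
Over A = 0.638 mi², depth = V / A = 0.576 in.

d ≈ 0.576 in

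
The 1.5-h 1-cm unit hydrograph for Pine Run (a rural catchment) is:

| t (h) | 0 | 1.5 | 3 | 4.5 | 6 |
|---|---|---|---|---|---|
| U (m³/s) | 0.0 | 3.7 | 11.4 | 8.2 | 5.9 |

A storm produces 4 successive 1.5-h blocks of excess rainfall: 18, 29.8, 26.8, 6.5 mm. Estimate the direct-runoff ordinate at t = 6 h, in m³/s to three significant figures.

Q ≈ 68.0 m³/s

By discrete convolution, Q_j = Σ (P_i / 10 mm) · U_{j−i}.
At t = 6 h (j=4): Q = (18/10)·5.9 + (29.8/10)·8.2 + (26.8/10)·11.4 + (6.5/10)·3.7 = 68.0 m³/s.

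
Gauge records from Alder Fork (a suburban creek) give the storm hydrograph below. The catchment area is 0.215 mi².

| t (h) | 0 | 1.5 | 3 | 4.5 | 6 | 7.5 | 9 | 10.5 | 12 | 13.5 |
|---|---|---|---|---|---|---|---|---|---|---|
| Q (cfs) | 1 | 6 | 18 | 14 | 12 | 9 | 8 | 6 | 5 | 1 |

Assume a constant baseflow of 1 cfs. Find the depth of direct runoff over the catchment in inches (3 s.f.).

Direct runoff: 0.0, 5.0, 17.0, 13.0, 11.0, 8.0, 7.0, 5.0, 4.0, 0.0 cfs; ΣQ_DR = 70.00 cfs.
V = ΣQ_DR · Δt = 70.00 × 5400 s = 3.780 × 10^5 ft³.
Over A = 0.215 mi², depth = V / A = 0.757 in.

d ≈ 0.757 in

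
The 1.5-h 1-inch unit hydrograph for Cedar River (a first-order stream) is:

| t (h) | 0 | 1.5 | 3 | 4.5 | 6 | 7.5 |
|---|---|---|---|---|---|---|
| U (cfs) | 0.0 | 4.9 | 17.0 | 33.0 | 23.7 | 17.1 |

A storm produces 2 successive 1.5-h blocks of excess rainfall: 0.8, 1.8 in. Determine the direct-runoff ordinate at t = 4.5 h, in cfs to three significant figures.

Q ≈ 57.0 cfs

By discrete convolution, Q_j = Σ (P_i / 1 in) · U_{j−i}.
At t = 4.5 h (j=3): Q = (0.8/1)·33.0 + (1.8/1)·17.0 = 57.0 cfs.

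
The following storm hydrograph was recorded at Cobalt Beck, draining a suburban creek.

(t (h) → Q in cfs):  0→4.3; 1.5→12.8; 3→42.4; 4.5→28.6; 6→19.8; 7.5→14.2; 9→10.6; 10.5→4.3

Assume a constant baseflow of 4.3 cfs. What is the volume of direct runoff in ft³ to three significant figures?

Direct-runoff ordinates (Q − Q_b): 0.0, 8.5, 38.1, 24.3, 15.5, 9.9, 6.3, 0.0 cfs.
ΣQ_DR = 102.6 cfs.
With Δt = 1.5 h = 5400 s, V = ΣQ_DR · Δt = 102.6 × 5400 = 5.54 × 10^5 ft³.

V ≈ 5.54 × 10^5 ft³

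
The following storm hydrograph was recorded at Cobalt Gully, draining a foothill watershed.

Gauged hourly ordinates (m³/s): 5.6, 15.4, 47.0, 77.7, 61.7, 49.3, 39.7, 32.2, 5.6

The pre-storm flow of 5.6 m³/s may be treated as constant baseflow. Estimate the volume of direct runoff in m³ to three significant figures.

V ≈ 1.02 × 10^6 m³

Direct-runoff ordinates (Q − Q_b): 0.0, 9.8, 41.4, 72.1, 56.1, 43.7, 34.1, 26.6, 0.0 m³/s.
ΣQ_DR = 283.8 m³/s.
With Δt = 1 h = 3600 s, V = ΣQ_DR · Δt = 283.8 × 3600 = 1.02 × 10^6 m³.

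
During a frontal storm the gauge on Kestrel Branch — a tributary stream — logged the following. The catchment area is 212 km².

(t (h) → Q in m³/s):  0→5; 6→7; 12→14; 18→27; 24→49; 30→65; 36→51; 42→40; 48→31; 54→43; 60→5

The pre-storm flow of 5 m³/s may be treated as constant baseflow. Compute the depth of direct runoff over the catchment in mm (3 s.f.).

Direct runoff: 0.0, 2.0, 9.0, 22.0, 44.0, 60.0, 46.0, 35.0, 26.0, 38.0, 0.0 m³/s; ΣQ_DR = 282.0 m³/s.
V = ΣQ_DR · Δt = 282.0 × 21600 s = 6.091 × 10^6 m³.
Over A = 212 km², depth = V / A = 28.7 mm.

d ≈ 28.7 mm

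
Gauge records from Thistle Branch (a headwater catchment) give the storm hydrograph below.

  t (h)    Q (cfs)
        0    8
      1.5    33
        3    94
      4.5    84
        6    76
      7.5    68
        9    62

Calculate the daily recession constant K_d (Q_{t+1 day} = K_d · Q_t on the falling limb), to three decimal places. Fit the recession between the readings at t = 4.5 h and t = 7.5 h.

K_d ≈ 0.184

Between t = 4.5 h and t = 7.5 h the flow falls from 84 to 68 cfs over 2×1.5 h = 3 h.
Per-interval ratio K = (68/84)^(1/2) = 0.8997; K_d = K^(24/1.5) = 0.184.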